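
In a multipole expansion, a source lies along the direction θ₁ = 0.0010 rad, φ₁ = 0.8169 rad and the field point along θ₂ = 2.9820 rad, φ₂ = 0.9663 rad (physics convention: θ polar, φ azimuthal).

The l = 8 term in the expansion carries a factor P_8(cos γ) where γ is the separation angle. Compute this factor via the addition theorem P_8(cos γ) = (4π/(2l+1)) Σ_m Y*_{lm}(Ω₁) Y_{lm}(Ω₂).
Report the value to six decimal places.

0.586579

Term-by-term m-sum for l=8 (normalisation 4π/17 = 0.739198):
  m=-8: (0.000000, 0.000000) × (0.000000, -0.000000) = (0.000000, -0.000000)  (running Σ = (0.000000, -0.000000))
  m=-7: (0.000000, -0.000000) × (-0.000005, 0.000002) = (-0.000000, 0.000000)  (running Σ = (-0.000000, 0.000000))
  m=-6: (0.000000, -0.000000) × (0.000073, 0.000039) = (0.000000, -0.000000)  (running Σ = (0.000000, -0.000000))
  m=-5: (-0.000000, -0.000000) × (-0.000112, -0.000939) = (-0.000000, 0.000000)  (running Σ = (-0.000000, 0.000000))
  m=-4: (-0.000000, -0.000000) × (-0.006050, 0.005345) = (0.000000, -0.000000)  (running Σ = (0.000000, -0.000000))
  m=-3: (-0.000000, 0.000000) × (0.049424, 0.012236) = (-0.000000, 0.000000)  (running Σ = (-0.000000, 0.000000))
  m=-2: (-0.000001, 0.000010) × (-0.079969, -0.211298) = (0.000002, -0.000001)  (running Σ = (0.000002, -0.000001))
  m=-1: (0.003378, 0.003597) × (-0.353289, 0.511451) = (-0.003033, 0.000457)  (running Σ = (-0.003031, 0.000456))
  m=0: (1.163086, -0.000000) × (0.687478, 0.000000) = (0.799596, 0.000000)  (running Σ = (0.796565, 0.000456))
  m=1: (-0.003378, 0.003597) × (0.353289, 0.511451) = (-0.003033, -0.000457)  (running Σ = (0.793532, -0.000001))
  m=2: (-0.000001, -0.000010) × (-0.079969, 0.211298) = (0.000002, 0.000001)  (running Σ = (0.793534, 0.000000))
  m=3: (0.000000, 0.000000) × (-0.049424, 0.012236) = (-0.000000, -0.000000)  (running Σ = (0.793534, -0.000000))
  m=4: (-0.000000, 0.000000) × (-0.006050, -0.005345) = (0.000000, 0.000000)  (running Σ = (0.793534, 0.000000))
  m=5: (0.000000, -0.000000) × (0.000112, -0.000939) = (-0.000000, -0.000000)  (running Σ = (0.793534, 0.000000))
  m=6: (0.000000, 0.000000) × (0.000073, -0.000039) = (0.000000, 0.000000)  (running Σ = (0.793534, 0.000000))
  m=7: (-0.000000, -0.000000) × (0.000005, 0.000002) = (-0.000000, -0.000000)  (running Σ = (0.793534, 0.000000))
  m=8: (0.000000, -0.000000) × (0.000000, 0.000000) = (0.000000, 0.000000)  (running Σ = (0.793534, 0.000000))
Σ over m = (0.793534, 0.000000); ×(4π/17) → (0.586579, 0.000000). Real part: 0.586579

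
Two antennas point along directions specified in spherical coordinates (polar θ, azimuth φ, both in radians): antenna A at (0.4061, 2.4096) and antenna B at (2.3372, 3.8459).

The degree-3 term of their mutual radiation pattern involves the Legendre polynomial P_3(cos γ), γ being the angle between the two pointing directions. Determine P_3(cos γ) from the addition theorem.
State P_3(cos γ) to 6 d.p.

0.361218

Addition theorem: P_3(cos γ) = (4π/7) Σ_m Y*_{lm}(Ω₁) Y_{lm}(Ω₂), m = −3…3:
  [-3]  conj(Y_{3,-3})(Ω₁) = (0.015052, 0.020855) ; Y_{3,-3}(Ω₂) = (0.080486, 0.133626) ; Δ = (-0.001575, 0.003690)
  [-2]  conj(Y_{3,-2})(Ω₁) = (0.015619, -0.145674) ; Y_{3,-2}(Ω₂) = (-0.059399, 0.363031) ; Δ = (0.051956, 0.014323)
  [-1]  conj(Y_{3,-1})(Ω₁) = (-0.305759, 0.274728) ; Y_{3,-1}(Ω₂) = (-0.249290, 0.211817) ; Δ = (0.018031, -0.133252)
  [+0]  conj(Y_{3,0})(Ω₁) = (0.418164, -0.000000) ; Y_{3,0}(Ω₂) = (0.153982, 0.000000) ; Δ = (0.064390, 0.000000)
  [+1]  conj(Y_{3,1})(Ω₁) = (0.305759, 0.274728) ; Y_{3,1}(Ω₂) = (0.249290, 0.211817) ; Δ = (0.018031, 0.133252)
  [+2]  conj(Y_{3,2})(Ω₁) = (0.015619, 0.145674) ; Y_{3,2}(Ω₂) = (-0.059399, -0.363031) ; Δ = (0.051956, -0.014323)
  [+3]  conj(Y_{3,3})(Ω₁) = (-0.015052, 0.020855) ; Y_{3,3}(Ω₂) = (-0.080486, 0.133626) ; Δ = (-0.001575, -0.003690)
Accumulated sum (0.201214, -0.000000); after 4π/(2l+1) scaling, (0.361218, -0.000000) ⇒ P_3 = 0.361218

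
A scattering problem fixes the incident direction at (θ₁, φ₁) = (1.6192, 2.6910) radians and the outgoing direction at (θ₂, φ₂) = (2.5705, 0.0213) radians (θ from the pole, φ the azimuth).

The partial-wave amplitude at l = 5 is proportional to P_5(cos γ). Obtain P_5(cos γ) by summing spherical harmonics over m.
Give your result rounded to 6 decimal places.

-0.209158

Term-by-term m-sum for l=5 (normalisation 4π/11 = 1.142397):
  m=-5: (0.290915, 0.358158) × (0.021299, -0.002277) = (0.007012, 0.006966)  (running Σ = (0.007012, 0.006966))
  m=-4: (0.016222, 0.068796) × (-0.105043, 0.008971) = (-0.002321, -0.007081)  (running Σ = (0.004690, -0.000115))
  m=-3: (0.073322, -0.329405) × (0.292835, -0.018738) = (0.015299, -0.097835)  (running Σ = (0.019989, -0.097950))
  m=-2: (0.050421, -0.063693) × (-0.467613, 0.019932) = (-0.022308, 0.030789)  (running Σ = (-0.002318, -0.067161))
  m=-1: (-0.278571, 0.134769) × (0.278927, -0.005942) = (-0.076900, 0.039246)  (running Σ = (-0.079219, -0.027915))
  m=0: (-0.083954, -0.000000) × (0.293613, 0.000000) = (-0.024650, -0.000000)  (running Σ = (-0.103869, -0.027915))
  m=1: (0.278571, 0.134769) × (-0.278927, -0.005942) = (-0.076900, -0.039246)  (running Σ = (-0.180769, -0.067161))
  m=2: (0.050421, 0.063693) × (-0.467613, -0.019932) = (-0.022308, -0.030789)  (running Σ = (-0.203077, -0.097950))
  m=3: (-0.073322, -0.329405) × (-0.292835, -0.018738) = (0.015299, 0.097835)  (running Σ = (-0.187778, -0.000115))
  m=4: (0.016222, -0.068796) × (-0.105043, -0.008971) = (-0.002321, 0.007081)  (running Σ = (-0.190099, 0.006966))
  m=5: (-0.290915, 0.358158) × (-0.021299, -0.002277) = (0.007012, -0.006966)  (running Σ = (-0.183087, 0.000000))
Total Σ_m = (-0.183087, 0.000000). Multiply by 1.142397: (-0.209158, 0.000000). P_5(cos γ) = -0.209158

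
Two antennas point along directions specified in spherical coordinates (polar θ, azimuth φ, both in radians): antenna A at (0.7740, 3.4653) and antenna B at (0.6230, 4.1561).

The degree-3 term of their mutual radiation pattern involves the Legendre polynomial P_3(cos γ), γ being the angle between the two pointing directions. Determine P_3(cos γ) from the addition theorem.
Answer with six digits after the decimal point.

0.450317

Addition theorem: P_3(cos γ) = (4π/7) Σ_m Y*_{lm}(Ω₁) Y_{lm}(Ω₂), m = −3…3:
  term(m=-3) = (-0.005678, -0.010355)   from Y*(Ω₁)=(-0.080421, -0.117633), Y(Ω₂)=(0.082479, 0.008115)
  term(m=-2) = (0.018976, -0.099100)   from Y*(Ω₁)=(0.284833, 0.215371), Y(Ω₂)=(-0.124992, -0.253414)
  term(m=-1) = (0.117460, -0.097102)   from Y*(Ω₁)=(-0.333461, -0.111879), Y(Ω₂)=(-0.228793, 0.367957)
  term(m=+0) = (-0.010670, -0.000000)   from Y*(Ω₁)=(-0.118225, -0.000000), Y(Ω₂)=(0.090251, 0.000000)
  term(m=+1) = (0.117460, 0.097102)   from Y*(Ω₁)=(0.333461, -0.111879), Y(Ω₂)=(0.228793, 0.367957)
  term(m=+2) = (0.018976, 0.099100)   from Y*(Ω₁)=(0.284833, -0.215371), Y(Ω₂)=(-0.124992, 0.253414)
  term(m=+3) = (-0.005678, 0.010355)   from Y*(Ω₁)=(0.080421, -0.117633), Y(Ω₂)=(-0.082479, 0.008115)
Σ over m = (0.250846, 0.000000); ×(4π/7) → (0.450317, 0.000000). Real part: 0.450317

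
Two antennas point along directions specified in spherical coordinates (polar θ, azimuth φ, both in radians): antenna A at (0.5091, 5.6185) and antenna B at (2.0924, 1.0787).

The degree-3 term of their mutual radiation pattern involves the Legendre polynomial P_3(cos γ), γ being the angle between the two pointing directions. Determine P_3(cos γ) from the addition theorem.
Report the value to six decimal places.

0.434409

Term-by-term m-sum for l=3 (normalisation 4π/7 = 1.795196):
  [-3]  conj(Y_{3,-3})(Ω₁) = -0.01984 - 0.04404j ; Y_{3,-3}(Ω₂) = -0.27072 + 0.02566j ; Δ = 0.00650 + 0.01141j
  [-2]  conj(Y_{3,-2})(Ω₁) = 0.05068 - 0.20584j ; Y_{3,-2}(Ω₂) = 0.21189 + 0.31880j ; Δ = 0.07636 - 0.02746j
  [-1]  conj(Y_{3,-1})(Ω₁) = 0.34867 - 0.27323j ; Y_{3,-1}(Ω₂) = 0.03195 - 0.05961j ; Δ = -0.00515 - 0.02951j
  [+0]  conj(Y_{3,0})(Ω₁) = 0.26467 + 0.00000j ; Y_{3,0}(Ω₂) = 0.32700 + 0.00000j ; Δ = 0.08655 + 0.00000j
  [+1]  conj(Y_{3,1})(Ω₁) = -0.34867 - 0.27323j ; Y_{3,1}(Ω₂) = -0.03195 - 0.05961j ; Δ = -0.00515 + 0.02951j
  [+2]  conj(Y_{3,2})(Ω₁) = 0.05068 + 0.20584j ; Y_{3,2}(Ω₂) = 0.21189 - 0.31880j ; Δ = 0.07636 + 0.02746j
  [+3]  conj(Y_{3,3})(Ω₁) = 0.01984 - 0.04404j ; Y_{3,3}(Ω₂) = 0.27072 + 0.02566j ; Δ = 0.00650 - 0.01141j
Total Σ_m = 0.24198 + 0.00000j. Multiply by 1.795196: 0.43441 + 0.00000j. P_3(cos γ) = 0.434409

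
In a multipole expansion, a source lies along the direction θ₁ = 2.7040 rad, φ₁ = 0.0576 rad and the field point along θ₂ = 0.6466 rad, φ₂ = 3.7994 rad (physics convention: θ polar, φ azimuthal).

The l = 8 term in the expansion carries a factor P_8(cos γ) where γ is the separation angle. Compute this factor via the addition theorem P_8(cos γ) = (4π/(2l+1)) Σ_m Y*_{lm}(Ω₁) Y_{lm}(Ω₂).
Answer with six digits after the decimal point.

Addition theorem: P_8(cos γ) = (4π/17) Σ_m Y*_{lm}(Ω₁) Y_{lm}(Ω₂), m = −8…8:
  m=-8: Y*=0.00048 + 0.00024j  Y=0.00468 + 0.00763j  product 0.00000 + 0.00000j
  m=-7: Y*=-0.00421 - 0.00180j  Y=0.00510 - 0.04714j  product -0.00011 + 0.00019j
  m=-6: Y*=0.02319 + 0.00835j  Y=-0.10672 + 0.11104j  product -0.00340 + 0.00168j
  m=-5: Y*=-0.08981 - 0.02660j  Y=0.33405 - 0.04961j  product -0.03132 - 0.00443j
  m=-4: Y*=0.24873 + 0.05834j  Y=-0.42058 - 0.23545j  product -0.09087 - 0.08310j
  m=-3: Y*=-0.46971 - 0.08198j  Y=0.13522 + 0.31749j  product -0.03748 - 0.16021j
  m=-2: Y*=0.50573 + 0.05852j  Y=-0.03078 + 0.11799j  product -0.02247 + 0.05787j
  m=-1: Y*=-0.05718 - 0.00330j  Y=0.32628 - 0.25208j  product -0.01949 + 0.01334j
  m=+0: Y*=-0.47313 + 0.00000j  Y=-0.00851 + 0.00000j  product 0.00403 + 0.00000j
  m=+1: Y*=0.05718 - 0.00330j  Y=-0.32628 - 0.25208j  product -0.01949 - 0.01334j
  m=+2: Y*=0.50573 - 0.05852j  Y=-0.03078 - 0.11799j  product -0.02247 - 0.05787j
  m=+3: Y*=0.46971 - 0.08198j  Y=-0.13522 + 0.31749j  product -0.03748 + 0.16021j
  m=+4: Y*=0.24873 - 0.05834j  Y=-0.42058 + 0.23545j  product -0.09087 + 0.08310j
  m=+5: Y*=0.08981 - 0.02660j  Y=-0.33405 - 0.04961j  product -0.03132 + 0.00443j
  m=+6: Y*=0.02319 - 0.00835j  Y=-0.10672 - 0.11104j  product -0.00340 - 0.00168j
  m=+7: Y*=0.00421 - 0.00180j  Y=-0.00510 - 0.04714j  product -0.00011 - 0.00019j
  m=+8: Y*=0.00048 - 0.00024j  Y=0.00468 - 0.00763j  product 0.00000 - 0.00000j
Accumulated sum -0.40626 - 0.00000j; after 4π/(2l+1) scaling, -0.30030 - 0.00000j ⇒ P_8 = -0.300304

-0.300304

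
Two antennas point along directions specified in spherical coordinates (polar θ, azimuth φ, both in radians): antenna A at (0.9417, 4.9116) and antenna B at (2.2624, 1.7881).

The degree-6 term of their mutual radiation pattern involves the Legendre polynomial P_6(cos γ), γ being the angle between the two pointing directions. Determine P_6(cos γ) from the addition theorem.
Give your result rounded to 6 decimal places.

0.957289

Expand P_6 via completeness: Σ_{m} conj(Y_{6,m}) at Ω₁ times Y_{6,m} at Ω₂ —
  [-6]  conj(Y_{6,-6})(Ω₁) = -0.049509-0.125581i ; Y_{6,-6}(Ω₂) = -0.026609+0.097288i ; Δ = +0.013535-0.001475i
  [-5]  conj(Y_{6,-5})(Ω₁) = +0.285622-0.184991i ; Y_{6,-5}(Ω₂) = +0.256044+0.134695i ; Δ = +0.098049-0.008894i
  [-4]  conj(Y_{6,-4})(Ω₁) = +0.299356+0.306289i ; Y_{6,-4}(Ω₂) = +0.281569-0.333220i ; Δ = +0.186351-0.013510i
  [-3]  conj(Y_{6,-3})(Ω₁) = -0.092179+0.135425i ; Y_{6,-3}(Ω₂) = -0.169795-0.222470i ; Δ = +0.045779-0.002487i
  [-2]  conj(Y_{6,-2})(Ω₁) = +0.250466+0.105430i ; Y_{6,-2}(Ω₂) = +0.151027-0.070108i ; Δ = +0.045219-0.001637i
  [-1]  conj(Y_{6,-1})(Ω₁) = -0.055508+0.274941i ; Y_{6,-1}(Ω₂) = -0.076041-0.344405i ; Δ = +0.098912-0.001790i
  [+0]  conj(Y_{6,0})(Ω₁) = +0.202209-0.000000i ; Y_{6,0}(Ω₂) = +0.072365+0.000000i ; Δ = +0.014633+0.000000i
  [+1]  conj(Y_{6,1})(Ω₁) = +0.055508+0.274941i ; Y_{6,1}(Ω₂) = +0.076041-0.344405i ; Δ = +0.098912+0.001790i
  [+2]  conj(Y_{6,2})(Ω₁) = +0.250466-0.105430i ; Y_{6,2}(Ω₂) = +0.151027+0.070108i ; Δ = +0.045219+0.001637i
  [+3]  conj(Y_{6,3})(Ω₁) = +0.092179+0.135425i ; Y_{6,3}(Ω₂) = +0.169795-0.222470i ; Δ = +0.045779+0.002487i
  [+4]  conj(Y_{6,4})(Ω₁) = +0.299356-0.306289i ; Y_{6,4}(Ω₂) = +0.281569+0.333220i ; Δ = +0.186351+0.013510i
  [+5]  conj(Y_{6,5})(Ω₁) = -0.285622-0.184991i ; Y_{6,5}(Ω₂) = -0.256044+0.134695i ; Δ = +0.098049+0.008894i
  [+6]  conj(Y_{6,6})(Ω₁) = -0.049509+0.125581i ; Y_{6,6}(Ω₂) = -0.026609-0.097288i ; Δ = +0.013535+0.001475i
Σ over m = +0.990322+0.000000i; ×(4π/13) → +0.957289+0.000000i. Real part: 0.957289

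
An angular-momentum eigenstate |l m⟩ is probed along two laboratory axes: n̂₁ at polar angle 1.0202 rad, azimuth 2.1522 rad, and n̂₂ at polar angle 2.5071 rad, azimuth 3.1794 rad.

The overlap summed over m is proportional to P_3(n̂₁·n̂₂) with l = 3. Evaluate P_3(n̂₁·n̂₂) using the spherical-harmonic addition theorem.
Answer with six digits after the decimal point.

Summing Y*_{l m}(θ₁,φ₁)·Y_{l m}(θ₂,φ₂) over m ∈ [−3, 3]; prefactor 4π/(2·3+1) = 1.795196:
  term(m=-3) = -0.02240 - 0.00135j   from Y*(Ω₁)=0.25436 + 0.04456j, Y(Ω₂)=-0.08634 + 0.00984j
  term(m=-2) = 0.05222 + 0.09943j   from Y*(Ω₁)=-0.15408 - 0.35646j, Y(Ω₂)=-0.28838 + 0.02185j
  term(m=-1) = 0.02257 - 0.03734j   from Y*(Ω₁)=-0.05576 + 0.08485j, Y(Ω₂)=-0.42941 + 0.01624j
  term(m=+0) = 0.02327 + 0.00000j   from Y*(Ω₁)=-0.31851 + 0.00000j, Y(Ω₂)=-0.07307 + 0.00000j
  term(m=+1) = 0.02257 + 0.03734j   from Y*(Ω₁)=0.05576 + 0.08485j, Y(Ω₂)=0.42941 + 0.01624j
  term(m=+2) = 0.05222 - 0.09943j   from Y*(Ω₁)=-0.15408 + 0.35646j, Y(Ω₂)=-0.28838 - 0.02185j
  term(m=+3) = -0.02240 + 0.00135j   from Y*(Ω₁)=-0.25436 + 0.04456j, Y(Ω₂)=0.08634 + 0.00984j
Σ over m = 0.12805 + 0.00000j; ×(4π/7) → 0.22987 + 0.00000j. Real part: 0.229874

0.229874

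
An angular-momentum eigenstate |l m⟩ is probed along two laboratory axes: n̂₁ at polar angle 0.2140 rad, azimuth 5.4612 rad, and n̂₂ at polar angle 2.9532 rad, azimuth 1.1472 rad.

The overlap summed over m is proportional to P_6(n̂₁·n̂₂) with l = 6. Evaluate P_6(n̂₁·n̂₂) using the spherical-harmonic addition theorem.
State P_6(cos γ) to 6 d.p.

0.542730

Addition theorem: P_6(cos γ) = (4π/13) Σ_m Y*_{lm}(Ω₁) Y_{lm}(Ω₂), m = −6…6:
  [-6]  conj(Y_{6,-6})(Ω₁) = 0.00001 + 0.00004j ; Y_{6,-6}(Ω₂) = 0.00002 - 0.00001j ; Δ = 0.00000 + 0.00000j
  [-5]  conj(Y_{6,-5})(Ω₁) = -0.00040 + 0.00058j ; Y_{6,-5}(Ω₂) = -0.00032 - 0.00020j ; Δ = 0.00000 - 0.00000j
  [-4]  conj(Y_{6,-4})(Ω₁) = -0.00682 + 0.00101j ; Y_{6,-4}(Ω₂) = -0.00052 + 0.00419j ; Δ = -0.00000 - 0.00003j
  [-3]  conj(Y_{6,-3})(Ω₁) = -0.03570 - 0.02861j ; Y_{6,-3}(Ω₂) = 0.03057 - 0.00946j ; Δ = -0.00136 - 0.00054j
  [-2]  conj(Y_{6,-2})(Ω₁) = -0.01493 - 0.20367j ; Y_{6,-2}(Ω₂) = -0.10859 - 0.12291j ; Δ = -0.02341 + 0.02395j
  [-1]  conj(Y_{6,-1})(Ω₁) = 0.37503 - 0.40353j ; Y_{6,-1}(Ω₂) = -0.21115 + 0.46830j ; Δ = 0.10978 + 0.26083j
  [+0]  conj(Y_{6,0})(Ω₁) = 0.58297 + 0.00000j ; Y_{6,0}(Ω₂) = 0.67146 + 0.00000j ; Δ = 0.39144 + 0.00000j
  [+1]  conj(Y_{6,1})(Ω₁) = -0.37503 - 0.40353j ; Y_{6,1}(Ω₂) = 0.21115 + 0.46830j ; Δ = 0.10978 - 0.26083j
  [+2]  conj(Y_{6,2})(Ω₁) = -0.01493 + 0.20367j ; Y_{6,2}(Ω₂) = -0.10859 + 0.12291j ; Δ = -0.02341 - 0.02395j
  [+3]  conj(Y_{6,3})(Ω₁) = 0.03570 - 0.02861j ; Y_{6,3}(Ω₂) = -0.03057 - 0.00946j ; Δ = -0.00136 + 0.00054j
  [+4]  conj(Y_{6,4})(Ω₁) = -0.00682 - 0.00101j ; Y_{6,4}(Ω₂) = -0.00052 - 0.00419j ; Δ = -0.00000 + 0.00003j
  [+5]  conj(Y_{6,5})(Ω₁) = 0.00040 + 0.00058j ; Y_{6,5}(Ω₂) = 0.00032 - 0.00020j ; Δ = 0.00000 + 0.00000j
  [+6]  conj(Y_{6,6})(Ω₁) = 0.00001 - 0.00004j ; Y_{6,6}(Ω₂) = 0.00002 + 0.00001j ; Δ = 0.00000 - 0.00000j
Total Σ_m = 0.56146 - 0.00000j. Multiply by 0.966644: 0.54273 - 0.00000j. P_6(cos γ) = 0.542730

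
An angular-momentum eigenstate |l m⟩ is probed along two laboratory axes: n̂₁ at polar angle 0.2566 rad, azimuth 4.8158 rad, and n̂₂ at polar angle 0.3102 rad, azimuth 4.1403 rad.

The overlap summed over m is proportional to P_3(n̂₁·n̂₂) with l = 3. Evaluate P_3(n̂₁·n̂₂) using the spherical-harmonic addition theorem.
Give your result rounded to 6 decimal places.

Addition theorem: P_3(cos γ) = (4π/7) Σ_m Y*_{lm}(Ω₁) Y_{lm}(Ω₂), m = −3…3:
  [-3]  conj(Y_{3,-3})(Ω₁) = -0.002082+0.006495i ; Y_{3,-3}(Ω₂) = +0.011741+0.001720i ; Δ = -0.000036+0.000073i
  [-2]  conj(Y_{3,-2})(Ω₁) = -0.062315-0.013075i ; Y_{3,-2}(Ω₂) = -0.037523-0.082553i ; Δ = +0.001259+0.005635i
  [-1]  conj(Y_{3,-1})(Ω₁) = +0.031140-0.300057i ; Y_{3,-1}(Ω₂) = -0.188751+0.293128i ; Δ = +0.082077+0.065764i
  [+0]  conj(Y_{3,0})(Ω₁) = +0.605668-0.000000i ; Y_{3,0}(Ω₂) = +0.545172+0.000000i ; Δ = +0.330193+0.000000i
  [+1]  conj(Y_{3,1})(Ω₁) = -0.031140-0.300057i ; Y_{3,1}(Ω₂) = +0.188751+0.293128i ; Δ = +0.082077-0.065764i
  [+2]  conj(Y_{3,2})(Ω₁) = -0.062315+0.013075i ; Y_{3,2}(Ω₂) = -0.037523+0.082553i ; Δ = +0.001259-0.005635i
  [+3]  conj(Y_{3,3})(Ω₁) = +0.002082+0.006495i ; Y_{3,3}(Ω₂) = -0.011741+0.001720i ; Δ = -0.000036-0.000073i
Σ over m = +0.496794+0.000000i; ×(4π/7) → +0.891843+0.000000i. Real part: 0.891843

0.891843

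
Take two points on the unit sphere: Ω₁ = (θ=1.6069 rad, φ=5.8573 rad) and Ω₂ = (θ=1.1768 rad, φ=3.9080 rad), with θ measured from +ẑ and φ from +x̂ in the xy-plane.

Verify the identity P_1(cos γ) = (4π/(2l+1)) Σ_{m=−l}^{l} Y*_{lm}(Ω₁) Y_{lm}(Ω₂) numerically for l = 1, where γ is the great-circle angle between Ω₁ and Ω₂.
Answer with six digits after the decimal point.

-0.354852

Expand P_1 via completeness: Σ_{m} conj(Y_{1,m}) at Ω₁ times Y_{1,m} at Ω₂ —
  [-1]  conj(Y_{1,-1})(Ω₁) = +0.314427-0.142640i ; Y_{1,-1}(Ω₂) = -0.229827+0.221259i ; Δ = -0.040703+0.102352i
  [+0]  conj(Y_{1,0})(Ω₁) = -0.017637-0.000000i ; Y_{1,0}(Ω₂) = +0.187566+0.000000i ; Δ = -0.003308-0.000000i
  [+1]  conj(Y_{1,1})(Ω₁) = -0.314427-0.142640i ; Y_{1,1}(Ω₂) = +0.229827+0.221259i ; Δ = -0.040703-0.102352i
Total Σ_m = -0.084715+0.000000i. Multiply by 4.188790: -0.354852+0.000000i. P_1(cos γ) = -0.354852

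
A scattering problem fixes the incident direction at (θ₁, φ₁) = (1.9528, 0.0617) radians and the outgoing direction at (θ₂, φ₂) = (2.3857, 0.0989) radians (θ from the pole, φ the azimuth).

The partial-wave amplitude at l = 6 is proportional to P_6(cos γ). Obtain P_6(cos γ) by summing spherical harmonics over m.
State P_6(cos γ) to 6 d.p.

-0.197655

Term-by-term m-sum for l=6 (normalisation 4π/13 = 0.966644):
  term(m=-6) = 0.01513 - 0.00343j   from Y*(Ω₁)=0.28749 + 0.11157j, Y(Ω₂)=0.04172 - 0.02814j
  term(m=-5) = 0.07799 - 0.01468j   from Y*(Ω₁)=-0.40890 - 0.13031j, Y(Ω₂)=-0.16276 + 0.08776j
  term(m=-4) = 0.05269 - 0.00790j   from Y*(Ω₁)=0.13559 + 0.03416j, Y(Ω₂)=0.35162 - 0.14684j
  term(m=-3) = -0.12257 + 0.01374j   from Y*(Ω₁)=0.28059 + 0.05254j, Y(Ω₂)=-0.41318 + 0.12632j
  term(m=-2) = -0.02670 + 0.00199j   from Y*(Ω₁)=-0.24048 - 0.02983j, Y(Ω₂)=0.10834 - 0.02171j
  term(m=-1) = -0.07021 + 0.00261j   from Y*(Ω₁)=-0.20885 - 0.01290j, Y(Ω₂)=0.33412 - 0.03315j
  term(m=+0) = -0.05714 + 0.00000j   from Y*(Ω₁)=0.26243 + 0.00000j, Y(Ω₂)=-0.21775 + 0.00000j
  term(m=+1) = -0.07021 - 0.00261j   from Y*(Ω₁)=0.20885 - 0.01290j, Y(Ω₂)=-0.33412 - 0.03315j
  term(m=+2) = -0.02670 - 0.00199j   from Y*(Ω₁)=-0.24048 + 0.02983j, Y(Ω₂)=0.10834 + 0.02171j
  term(m=+3) = -0.12257 - 0.01374j   from Y*(Ω₁)=-0.28059 + 0.05254j, Y(Ω₂)=0.41318 + 0.12632j
  term(m=+4) = 0.05269 + 0.00790j   from Y*(Ω₁)=0.13559 - 0.03416j, Y(Ω₂)=0.35162 + 0.14684j
  term(m=+5) = 0.07799 + 0.01468j   from Y*(Ω₁)=0.40890 - 0.13031j, Y(Ω₂)=0.16276 + 0.08776j
  term(m=+6) = 0.01513 + 0.00343j   from Y*(Ω₁)=0.28749 - 0.11157j, Y(Ω₂)=0.04172 + 0.02814j
Accumulated sum -0.20448 + 0.00000j; after 4π/(2l+1) scaling, -0.19766 + 0.00000j ⇒ P_6 = -0.197655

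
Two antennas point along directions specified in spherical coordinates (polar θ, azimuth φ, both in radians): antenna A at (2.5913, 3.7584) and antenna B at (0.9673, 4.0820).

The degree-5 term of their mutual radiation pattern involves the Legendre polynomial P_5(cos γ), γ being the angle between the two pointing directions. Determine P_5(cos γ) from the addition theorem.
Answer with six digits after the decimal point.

-0.137861

Term-by-term m-sum for l=5 (normalisation 4π/11 = 1.142397):
  [-5]  conj(Y_{5,-5})(Ω₁) = (0.018120, -0.001044) ; Y_{5,-5}(Ω₂) = (0.001818, -0.175613) ; Δ = (-0.000150, -0.003184)
  [-4]  conj(Y_{5,-4})(Ω₁) = (0.073076, -0.058416) ; Y_{5,-4}(Ω₂) = (-0.311549, 0.222435) ; Δ = (-0.009773, 0.034454)
  [-3]  conj(Y_{5,-3})(Ω₁) = (0.075626, -0.263370) ; Y_{5,-3}(Ω₂) = (0.347984, 0.115461) ; Δ = (0.056726, -0.082917)
  [-2]  conj(Y_{5,-2})(Ω₁) = (-0.154163, -0.439751) ; Y_{5,-2}(Ω₂) = (0.006713, 0.020955) ; Δ = (0.008180, -0.006183)
  [-1]  conj(Y_{5,-1})(Ω₁) = (-0.261425, -0.185376) ; Y_{5,-1}(Ω₂) = (0.206845, -0.283462) ; Δ = (-0.106622, 0.035760)
  [+0]  conj(Y_{5,0})(Ω₁) = (0.259446, -0.000000) ; Y_{5,0}(Ω₂) = (-0.067062, 0.000000) ; Δ = (-0.017399, 0.000000)
  [+1]  conj(Y_{5,1})(Ω₁) = (0.261425, -0.185376) ; Y_{5,1}(Ω₂) = (-0.206845, -0.283462) ; Δ = (-0.106622, -0.035760)
  [+2]  conj(Y_{5,2})(Ω₁) = (-0.154163, 0.439751) ; Y_{5,2}(Ω₂) = (0.006713, -0.020955) ; Δ = (0.008180, 0.006183)
  [+3]  conj(Y_{5,3})(Ω₁) = (-0.075626, -0.263370) ; Y_{5,3}(Ω₂) = (-0.347984, 0.115461) ; Δ = (0.056726, 0.082917)
  [+4]  conj(Y_{5,4})(Ω₁) = (0.073076, 0.058416) ; Y_{5,4}(Ω₂) = (-0.311549, -0.222435) ; Δ = (-0.009773, -0.034454)
  [+5]  conj(Y_{5,5})(Ω₁) = (-0.018120, -0.001044) ; Y_{5,5}(Ω₂) = (-0.001818, -0.175613) ; Δ = (-0.000150, 0.003184)
Accumulated sum (-0.120677, -0.000000); after 4π/(2l+1) scaling, (-0.137861, -0.000000) ⇒ P_5 = -0.137861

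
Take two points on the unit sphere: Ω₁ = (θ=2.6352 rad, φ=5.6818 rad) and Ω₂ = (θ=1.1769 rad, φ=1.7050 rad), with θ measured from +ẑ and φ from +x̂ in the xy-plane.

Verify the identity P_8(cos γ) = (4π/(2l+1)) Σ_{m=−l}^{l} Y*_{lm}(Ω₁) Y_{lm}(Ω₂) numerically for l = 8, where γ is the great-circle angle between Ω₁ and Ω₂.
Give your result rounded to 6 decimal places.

Addition theorem: P_8(cos γ) = (4π/17) Σ_m Y*_{lm}(Ω₁) Y_{lm}(Ω₂), m = −8…8:
  m=-8: +0.000156+0.001571i × +0.129965-0.239510i = +0.000396+0.000167i  (running Σ = +0.000396+0.000167i)
  m=-7: +0.005485-0.009977i × +0.365688+0.267397i = +0.004674-0.002182i  (running Σ = +0.005070-0.002015i)
  m=-6: -0.045828+0.023090i × -0.195588+0.203501i = +0.004265-0.013842i  (running Σ = +0.009335-0.015857i)
  m=-5: +0.160233+0.021709i × +0.103003+0.129741i = +0.013688+0.023025i  (running Σ = +0.023023+0.007168i)
  m=-4: -0.265452-0.240466i × -0.300035+0.178553i = +0.122581+0.024751i  (running Σ = +0.145603+0.031919i)
  m=-3: +0.119424+0.502436i × +0.001704+0.004002i = -0.001807+0.001334i  (running Σ = +0.143796+0.033253i)
  m=-2: +0.124546-0.322998i × -0.322264+0.088637i = -0.011507+0.115130i  (running Σ = +0.132289+0.148383i)
  m=-1: +0.167431-0.114887i × -0.008321-0.061630i = -0.008474-0.009363i  (running Σ = +0.123815+0.139020i)
  m=0: -0.427629-0.000000i × -0.323465+0.000000i = +0.138323+0.000000i  (running Σ = +0.262138+0.139020i)
  m=1: -0.167431-0.114887i × +0.008321-0.061630i = -0.008474+0.009363i  (running Σ = +0.253665+0.148383i)
  m=2: +0.124546+0.322998i × -0.322264-0.088637i = -0.011507-0.115130i  (running Σ = +0.242158+0.033253i)
  m=3: -0.119424+0.502436i × -0.001704+0.004002i = -0.001807-0.001334i  (running Σ = +0.240350+0.031919i)
  m=4: -0.265452+0.240466i × -0.300035-0.178553i = +0.122581-0.024751i  (running Σ = +0.362931+0.007168i)
  m=5: -0.160233+0.021709i × -0.103003+0.129741i = +0.013688-0.023025i  (running Σ = +0.376619-0.015857i)
  m=6: -0.045828-0.023090i × -0.195588-0.203501i = +0.004265+0.013842i  (running Σ = +0.380884-0.002015i)
  m=7: -0.005485-0.009977i × -0.365688+0.267397i = +0.004674+0.002182i  (running Σ = +0.385557+0.000167i)
  m=8: +0.000156-0.001571i × +0.129965+0.239510i = +0.000396-0.000167i  (running Σ = +0.385954+0.000000i)
Total Σ_m = +0.385954+0.000000i. Multiply by 0.739198: +0.285296+0.000000i. P_8(cos γ) = 0.285296

0.285296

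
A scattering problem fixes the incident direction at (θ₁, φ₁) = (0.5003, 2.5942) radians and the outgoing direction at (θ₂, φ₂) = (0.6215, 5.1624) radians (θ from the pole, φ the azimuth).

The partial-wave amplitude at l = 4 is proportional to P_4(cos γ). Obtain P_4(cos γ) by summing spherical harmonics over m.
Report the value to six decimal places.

-0.254642

Summing Y*_{l m}(θ₁,φ₁)·Y_{l m}(θ₂,φ₂) over m ∈ [−4, 4]; prefactor 4π/(2·4+1) = 1.396263:
  term(m=-4) = -0.000788+0.000894i   from Y*(Ω₁)=-0.013591-0.019086i, Y(Ω₂)=-0.011558-0.049532i
  term(m=-3) = +0.003624-0.024079i   from Y*(Ω₁)=+0.008646+0.120915i, Y(Ω₂)=-0.195999-0.043986i
  term(m=-2) = +0.057175+0.126664i   from Y*(Ω₁)=+0.154821-0.300302i, Y(Ω₂)=-0.255675+0.322206i
  term(m=-1) = -0.145612-0.094031i   from Y*(Ω₁)=-0.406243+0.247615i, Y(Ω₂)=+0.158475+0.328059i
  term(m=+0) = -0.011172+0.000000i   from Y*(Ω₁)=+0.068663-0.000000i, Y(Ω₂)=-0.162710+0.000000i
  term(m=+1) = -0.145612+0.094031i   from Y*(Ω₁)=+0.406243+0.247615i, Y(Ω₂)=-0.158475+0.328059i
  term(m=+2) = +0.057175-0.126664i   from Y*(Ω₁)=+0.154821+0.300302i, Y(Ω₂)=-0.255675-0.322206i
  term(m=+3) = +0.003624+0.024079i   from Y*(Ω₁)=-0.008646+0.120915i, Y(Ω₂)=+0.195999-0.043986i
  term(m=+4) = -0.000788-0.000894i   from Y*(Ω₁)=-0.013591+0.019086i, Y(Ω₂)=-0.011558+0.049532i
Total Σ_m = -0.182374+0.000000i. Multiply by 1.396263: -0.254642+0.000000i. P_4(cos γ) = -0.254642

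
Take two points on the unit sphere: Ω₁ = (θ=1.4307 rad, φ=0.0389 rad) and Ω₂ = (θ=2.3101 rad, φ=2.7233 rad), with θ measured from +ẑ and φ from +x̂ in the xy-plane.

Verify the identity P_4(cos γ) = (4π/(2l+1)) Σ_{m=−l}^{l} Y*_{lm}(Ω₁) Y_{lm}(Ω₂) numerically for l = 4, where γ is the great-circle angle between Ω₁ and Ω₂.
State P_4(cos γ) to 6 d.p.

-0.348979

Term-by-term m-sum for l=4 (normalisation 4π/9 = 1.396263):
  term(m=-4) = -0.014321+0.054276i   from Y*(Ω₁)=+0.420303+0.065932i, Y(Ω₂)=-0.013484+0.131249i
  term(m=-3) = +0.011427+0.056600i   from Y*(Ω₁)=+0.168540+0.019758i, Y(Ω₂)=+0.105719+0.323434i
  term(m=-2) = -0.068759-0.089254i   from Y*(Ω₁)=-0.282374-0.022013i, Y(Ω₂)=+0.266523+0.295307i
  term(m=-1) = -0.007039-0.003463i   from Y*(Ω₁)=-0.187172-0.007285i, Y(Ω₂)=+0.038267+0.017011i
  term(m=+0) = -0.092556+0.000000i   from Y*(Ω₁)=+0.256883-0.000000i, Y(Ω₂)=-0.360305+0.000000i
  term(m=+1) = -0.007039+0.003463i   from Y*(Ω₁)=+0.187172-0.007285i, Y(Ω₂)=-0.038267+0.017011i
  term(m=+2) = -0.068759+0.089254i   from Y*(Ω₁)=-0.282374+0.022013i, Y(Ω₂)=+0.266523-0.295307i
  term(m=+3) = +0.011427-0.056600i   from Y*(Ω₁)=-0.168540+0.019758i, Y(Ω₂)=-0.105719+0.323434i
  term(m=+4) = -0.014321-0.054276i   from Y*(Ω₁)=+0.420303-0.065932i, Y(Ω₂)=-0.013484-0.131249i
Total Σ_m = -0.249938+0.000000i. Multiply by 1.396263: -0.348979+0.000000i. P_4(cos γ) = -0.348979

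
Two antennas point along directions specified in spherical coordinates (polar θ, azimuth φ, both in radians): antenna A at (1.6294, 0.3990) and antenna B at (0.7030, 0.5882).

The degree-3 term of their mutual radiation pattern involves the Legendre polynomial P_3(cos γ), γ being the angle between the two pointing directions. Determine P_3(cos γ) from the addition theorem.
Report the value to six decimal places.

-0.372440

Term-by-term m-sum for l=3 (normalisation 4π/7 = 1.795196):
  m=-3: Y*=0.15157 + 0.38642j  Y=-0.02171 - 0.11063j  product 0.03946 - 0.02516j
  m=-2: Y*=-0.04165 - 0.04271j  Y=0.12522 - 0.30087j  product -0.01806 + 0.00718j
  m=-1: Y*=-0.29218 - 0.12319j  Y=0.33203 - 0.22145j  product -0.12429 + 0.02380j
  m=+0: Y*=0.06520 + 0.00000j  Y=-0.02559 + 0.00000j  product -0.00167 + 0.00000j
  m=+1: Y*=0.29218 - 0.12319j  Y=-0.33203 - 0.22145j  product -0.12429 - 0.02380j
  m=+2: Y*=-0.04165 + 0.04271j  Y=0.12522 + 0.30087j  product -0.01806 - 0.00718j
  m=+3: Y*=-0.15157 + 0.38642j  Y=0.02171 - 0.11063j  product 0.03946 + 0.02516j
Σ over m = -0.20746 + 0.00000j; ×(4π/7) → -0.37244 + 0.00000j. Real part: -0.372440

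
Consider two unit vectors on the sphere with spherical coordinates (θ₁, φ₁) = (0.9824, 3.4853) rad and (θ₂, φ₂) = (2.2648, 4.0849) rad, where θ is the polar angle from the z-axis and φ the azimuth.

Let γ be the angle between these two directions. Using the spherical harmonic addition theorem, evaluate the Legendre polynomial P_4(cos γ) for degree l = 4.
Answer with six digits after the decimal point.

Addition theorem: P_4(cos γ) = (4π/9) Σ_m Y*_{lm}(Ω₁) Y_{lm}(Ω₂), m = −4…4:
  term(m=-4) = -0.02410 - 0.02215j   from Y*(Ω₁)=0.04126 + 0.20782j, Y(Ω₂)=-0.12470 + 0.09123j
  term(m=-3) = 0.03287 + 0.14164j   from Y*(Ω₁)=-0.20547 - 0.34303j, Y(Ω₂)=-0.34612 - 0.11151j
  term(m=-2) = 0.03581 - 0.09188j   from Y*(Ω₁)=0.20688 + 0.16985j, Y(Ω₂)=-0.11443 - 0.35019j
  term(m=-1) = -0.00482 + 0.00329j   from Y*(Ω₁)=0.17348 + 0.06209j, Y(Ω₂)=-0.01860 + 0.02565j
  term(m=+0) = 0.11161 + 0.00000j   from Y*(Ω₁)=-0.30892 + 0.00000j, Y(Ω₂)=-0.36129 + 0.00000j
  term(m=+1) = -0.00482 - 0.00329j   from Y*(Ω₁)=-0.17348 + 0.06209j, Y(Ω₂)=0.01860 + 0.02565j
  term(m=+2) = 0.03581 + 0.09188j   from Y*(Ω₁)=0.20688 - 0.16985j, Y(Ω₂)=-0.11443 + 0.35019j
  term(m=+3) = 0.03287 - 0.14164j   from Y*(Ω₁)=0.20547 - 0.34303j, Y(Ω₂)=0.34612 - 0.11151j
  term(m=+4) = -0.02410 + 0.02215j   from Y*(Ω₁)=0.04126 - 0.20782j, Y(Ω₂)=-0.12470 - 0.09123j
Accumulated sum 0.19111 + 0.00000j; after 4π/(2l+1) scaling, 0.26684 + 0.00000j ⇒ P_4 = 0.266836

0.266836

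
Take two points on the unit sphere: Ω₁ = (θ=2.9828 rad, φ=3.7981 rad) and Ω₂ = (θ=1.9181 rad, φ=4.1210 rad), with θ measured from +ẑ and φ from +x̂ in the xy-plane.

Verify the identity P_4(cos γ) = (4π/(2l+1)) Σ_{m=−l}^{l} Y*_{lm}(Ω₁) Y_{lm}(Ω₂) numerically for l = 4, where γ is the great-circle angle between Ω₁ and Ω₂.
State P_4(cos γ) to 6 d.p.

-0.251881

Expand P_4 via completeness: Σ_{m} conj(Y_{4,m}) at Ω₁ times Y_{4,m} at Ω₂ —
  [-4]  conj(Y_{4,-4})(Ω₁) = (-0.000241, 0.000136) ; Y_{4,-4}(Ω₂) = (-0.246895, 0.242315) ; Δ = (0.000026, -0.000092)
  [-3]  conj(Y_{4,-3})(Ω₁) = (-0.001897, 0.004503) ; Y_{4,-3}(Ω₂) = (-0.346881, -0.071534) ; Δ = (0.000980, -0.001426)
  [-2]  conj(Y_{4,-2})(Ω₁) = (0.012421, 0.047112) ; Y_{4,-2}(Ω₂) = (0.021158, 0.051763) ; Δ = (-0.002176, 0.001640)
  [-1]  conj(Y_{4,-1})(Ω₁) = (0.223805, 0.172447) ; Y_{4,-1}(Ω₂) = (-0.184784, 0.275152) ; Δ = (-0.088805, 0.029715)
  [+0]  conj(Y_{4,0})(Ω₁) = (0.742797, -0.000000) ; Y_{4,0}(Ω₂) = (-0.000603, 0.000000) ; Δ = (-0.000448, 0.000000)
  [+1]  conj(Y_{4,1})(Ω₁) = (-0.223805, 0.172447) ; Y_{4,1}(Ω₂) = (0.184784, 0.275152) ; Δ = (-0.088805, -0.029715)
  [+2]  conj(Y_{4,2})(Ω₁) = (0.012421, -0.047112) ; Y_{4,2}(Ω₂) = (0.021158, -0.051763) ; Δ = (-0.002176, -0.001640)
  [+3]  conj(Y_{4,3})(Ω₁) = (0.001897, 0.004503) ; Y_{4,3}(Ω₂) = (0.346881, -0.071534) ; Δ = (0.000980, 0.001426)
  [+4]  conj(Y_{4,4})(Ω₁) = (-0.000241, -0.000136) ; Y_{4,4}(Ω₂) = (-0.246895, -0.242315) ; Δ = (0.000026, 0.000092)
Σ over m = (-0.180396, 0.000000); ×(4π/9) → (-0.251881, 0.000000). Real part: -0.251881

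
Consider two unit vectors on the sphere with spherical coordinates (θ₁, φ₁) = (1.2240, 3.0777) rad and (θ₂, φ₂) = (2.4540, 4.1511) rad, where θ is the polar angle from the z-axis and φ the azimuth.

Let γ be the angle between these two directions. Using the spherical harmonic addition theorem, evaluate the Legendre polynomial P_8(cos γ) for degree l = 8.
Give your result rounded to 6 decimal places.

Term-by-term m-sum for l=8 (normalisation 4π/17 = 0.739198):
  [-8]  conj(Y_{8,-8})(Ω₁) = (0.275122, -0.154304) ; Y_{8,-8}(Ω₂) = (-0.002989, -0.013237) ; Δ = (-0.002865, -0.003181)
  [-7]  conj(Y_{8,-7})(Ω₁) = (-0.411149, 0.197214) ; Y_{8,-7}(Ω₂) = (0.046830, -0.046640) ; Δ = (-0.010056, 0.028412)
  [-6]  conj(Y_{8,-6})(Ω₁) = (0.177016, -0.071392) ; Y_{8,-6}(Ω₂) = (0.190801, 0.043899) ; Δ = (0.036909, -0.005851)
  [-5]  conj(Y_{8,-5})(Ω₁) = (0.244626, -0.080921) ; Y_{8,-5}(Ω₂) = (0.126810, 0.364095) ; Δ = (0.060484, 0.078806)
  [-4]  conj(Y_{8,-4})(Ω₁) = (-0.290907, 0.076009) ; Y_{8,-4}(Ω₂) = (-0.296610, 0.371053) ; Δ = (0.058082, -0.130487)
  [-3]  conj(Y_{8,-3})(Ω₁) = (-0.125306, 0.024317) ; Y_{8,-3}(Ω₂) = (-0.236918, -0.026903) ; Δ = (0.030341, -0.002390)
  [-2]  conj(Y_{8,-2})(Ω₁) = (0.318135, -0.040876) ; Y_{8,-2}(Ω₂) = (0.103361, 0.214951) ; Δ = (0.041669, 0.064158)
  [-1]  conj(Y_{8,-1})(Ω₁) = (0.068383, -0.004375) ; Y_{8,-1}(Ω₂) = (-0.197139, 0.313543) ; Δ = (-0.012109, 0.022304)
  [+0]  conj(Y_{8,0})(Ω₁) = (-0.322101, -0.000000) ; Y_{8,0}(Ω₂) = (0.128884, 0.000000) ; Δ = (-0.041514, -0.000000)
  [+1]  conj(Y_{8,1})(Ω₁) = (-0.068383, -0.004375) ; Y_{8,1}(Ω₂) = (0.197139, 0.313543) ; Δ = (-0.012109, -0.022304)
  [+2]  conj(Y_{8,2})(Ω₁) = (0.318135, 0.040876) ; Y_{8,2}(Ω₂) = (0.103361, -0.214951) ; Δ = (0.041669, -0.064158)
  [+3]  conj(Y_{8,3})(Ω₁) = (0.125306, 0.024317) ; Y_{8,3}(Ω₂) = (0.236918, -0.026903) ; Δ = (0.030341, 0.002390)
  [+4]  conj(Y_{8,4})(Ω₁) = (-0.290907, -0.076009) ; Y_{8,4}(Ω₂) = (-0.296610, -0.371053) ; Δ = (0.058082, 0.130487)
  [+5]  conj(Y_{8,5})(Ω₁) = (-0.244626, -0.080921) ; Y_{8,5}(Ω₂) = (-0.126810, 0.364095) ; Δ = (0.060484, -0.078806)
  [+6]  conj(Y_{8,6})(Ω₁) = (0.177016, 0.071392) ; Y_{8,6}(Ω₂) = (0.190801, -0.043899) ; Δ = (0.036909, 0.005851)
  [+7]  conj(Y_{8,7})(Ω₁) = (0.411149, 0.197214) ; Y_{8,7}(Ω₂) = (-0.046830, -0.046640) ; Δ = (-0.010056, -0.028412)
  [+8]  conj(Y_{8,8})(Ω₁) = (0.275122, 0.154304) ; Y_{8,8}(Ω₂) = (-0.002989, 0.013237) ; Δ = (-0.002865, 0.003181)
Accumulated sum (0.363398, 0.000000); after 4π/(2l+1) scaling, (0.268623, 0.000000) ⇒ P_8 = 0.268623

0.268623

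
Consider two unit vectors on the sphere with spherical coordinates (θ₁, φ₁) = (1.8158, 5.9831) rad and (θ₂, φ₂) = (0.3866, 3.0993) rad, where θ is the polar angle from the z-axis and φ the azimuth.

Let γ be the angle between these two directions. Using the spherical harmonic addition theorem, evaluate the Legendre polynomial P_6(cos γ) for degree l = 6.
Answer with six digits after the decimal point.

0.220188

Expand P_6 via completeness: Σ_{m} conj(Y_{6,m}) at Ω₁ times Y_{6,m} at Ω₂ —
  m=-6: (-0.091703, -0.392156) × (0.001343, 0.000348) = (0.000013, -0.000559)  (running Σ = (0.000013, -0.000559))
  m=-5: (-0.024526, 0.347953) × (-0.011547, -0.002479) = (0.001146, -0.003957)  (running Σ = (0.001159, -0.004516))
  m=-4: (-0.040368, 0.103936) × (0.059960, 0.010241) = (-0.003485, 0.005819)  (running Σ = (-0.002326, 0.001303))
  m=-3: (0.210923, -0.265936) × (-0.206461, -0.026337) = (-0.050551, 0.049350)  (running Σ = (-0.052877, 0.050653))
  m=-2: (0.013963, -0.009556) × (0.454121, 0.038504) = (0.006709, -0.003802)  (running Σ = (-0.046168, 0.046851))
  m=-1: (-0.310174, 0.095977) × (-0.510151, -0.021589) = (0.160308, -0.042267)  (running Σ = (0.114139, 0.004585))
  m=0: (0.008541, -0.000000) × (-0.057682, 0.000000) = (-0.000493, 0.000000)  (running Σ = (0.113647, 0.004585))
  m=1: (0.310174, 0.095977) × (0.510151, -0.021589) = (0.160308, 0.042267)  (running Σ = (0.273954, 0.046851))
  m=2: (0.013963, 0.009556) × (0.454121, -0.038504) = (0.006709, 0.003802)  (running Σ = (0.280663, 0.050653))
  m=3: (-0.210923, -0.265936) × (0.206461, -0.026337) = (-0.050551, -0.049350)  (running Σ = (0.230112, 0.001303))
  m=4: (-0.040368, -0.103936) × (0.059960, -0.010241) = (-0.003485, -0.005819)  (running Σ = (0.226627, -0.004516))
  m=5: (0.024526, 0.347953) × (0.011547, -0.002479) = (0.001146, 0.003957)  (running Σ = (0.227773, -0.000559))
  m=6: (-0.091703, 0.392156) × (0.001343, -0.000348) = (0.000013, 0.000559)  (running Σ = (0.227786, -0.000000))
Accumulated sum (0.227786, -0.000000); after 4π/(2l+1) scaling, (0.220188, -0.000000) ⇒ P_6 = 0.220188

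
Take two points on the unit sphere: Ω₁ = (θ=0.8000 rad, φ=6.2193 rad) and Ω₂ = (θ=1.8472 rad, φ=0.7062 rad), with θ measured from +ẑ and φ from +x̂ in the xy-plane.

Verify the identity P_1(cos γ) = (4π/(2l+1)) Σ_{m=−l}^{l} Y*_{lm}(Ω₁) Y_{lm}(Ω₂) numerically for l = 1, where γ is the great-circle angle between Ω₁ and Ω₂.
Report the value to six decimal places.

0.305279

Addition theorem: P_1(cos γ) = (4π/3) Σ_m Y*_{lm}(Ω₁) Y_{lm}(Ω₂), m = −1…1:
  term(m=-1) = (0.059135, -0.057351)   from Y*(Ω₁)=(0.247337, -0.015823), Y(Ω₂)=(0.252886, -0.215697)
  term(m=+0) = (-0.045390, 0.000000)   from Y*(Ω₁)=(0.340413, -0.000000), Y(Ω₂)=(-0.133338, 0.000000)
  term(m=+1) = (0.059135, 0.057351)   from Y*(Ω₁)=(-0.247337, -0.015823), Y(Ω₂)=(-0.252886, -0.215697)
Total Σ_m = (0.072880, 0.000000). Multiply by 4.188790: (0.305279, 0.000000). P_1(cos γ) = 0.305279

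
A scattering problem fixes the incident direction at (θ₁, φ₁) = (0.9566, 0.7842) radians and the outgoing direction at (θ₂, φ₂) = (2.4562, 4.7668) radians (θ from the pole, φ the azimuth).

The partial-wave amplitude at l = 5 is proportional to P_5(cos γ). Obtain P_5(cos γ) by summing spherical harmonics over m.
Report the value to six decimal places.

Summing Y*_{l m}(θ₁,φ₁)·Y_{l m}(θ₂,φ₂) over m ∈ [−5, 5]; prefactor 4π/(2·5+1) = 1.142397:
  term(m=-5) = (0.003877, -0.006974)   from Y*(Ω₁)=(-0.120352, -0.118918), Y(Ω₂)=(0.012673, 0.045426)
  term(m=-4) = (0.067124, -0.015182)   from Y*(Ω₁)=(-0.377293, 0.001808), Y(Ω₂)=(-0.178099, 0.039386)
  term(m=-3) = (0.117963, 0.083961)   from Y*(Ω₁)=(-0.264623, 0.266532), Y(Ω₂)=(-0.062649, -0.380385)
  term(m=-2) = (-0.000110, -0.000987)   from Y*(Ω₁)=(-0.000006, -0.002367), Y(Ω₂)=(0.417024, -0.045561)
  term(m=-1) = (0.007199, -0.008048)   from Y*(Ω₁)=(-0.247066, -0.246475), Y(Ω₂)=(0.001683, 0.030895)
  term(m=+0) = (-0.034283, -0.000000)   from Y*(Ω₁)=(-0.087576, -0.000000), Y(Ω₂)=(0.391463, 0.000000)
  term(m=+1) = (0.007199, 0.008048)   from Y*(Ω₁)=(0.247066, -0.246475), Y(Ω₂)=(-0.001683, 0.030895)
  term(m=+2) = (-0.000110, 0.000987)   from Y*(Ω₁)=(-0.000006, 0.002367), Y(Ω₂)=(0.417024, 0.045561)
  term(m=+3) = (0.117963, -0.083961)   from Y*(Ω₁)=(0.264623, 0.266532), Y(Ω₂)=(0.062649, -0.380385)
  term(m=+4) = (0.067124, 0.015182)   from Y*(Ω₁)=(-0.377293, -0.001808), Y(Ω₂)=(-0.178099, -0.039386)
  term(m=+5) = (0.003877, 0.006974)   from Y*(Ω₁)=(0.120352, -0.118918), Y(Ω₂)=(-0.012673, 0.045426)
Total Σ_m = (0.357824, 0.000000). Multiply by 1.142397: (0.408777, 0.000000). P_5(cos γ) = 0.408777

0.408777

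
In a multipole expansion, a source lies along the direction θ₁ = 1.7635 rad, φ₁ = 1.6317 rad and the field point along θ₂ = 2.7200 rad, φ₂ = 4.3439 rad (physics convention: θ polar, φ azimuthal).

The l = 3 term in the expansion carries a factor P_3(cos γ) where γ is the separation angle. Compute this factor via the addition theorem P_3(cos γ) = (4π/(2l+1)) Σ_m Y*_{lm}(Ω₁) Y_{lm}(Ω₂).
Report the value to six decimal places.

Summing Y*_{l m}(θ₁,φ₁)·Y_{l m}(θ₂,φ₂) over m ∈ [−3, 3]; prefactor 4π/(2·3+1) = 1.795196:
  term(m=-3) = -0.00315 - 0.01083j   from Y*(Ω₁)=0.07168 - 0.38792j, Y(Ω₂)=0.02555 - 0.01283j
  term(m=-2) = 0.01924 + 0.02229j   from Y*(Ω₁)=0.18715 + 0.02291j, Y(Ω₂)=0.11563 + 0.10494j
  term(m=-1) = 0.09851 + 0.04511j   from Y*(Ω₁)=0.01577 - 0.25855j, Y(Ω₂)=-0.15066 + 0.39019j
  term(m=+0) = -0.07970 + 0.00000j   from Y*(Ω₁)=0.20130 + 0.00000j, Y(Ω₂)=-0.39591 + 0.00000j
  term(m=+1) = 0.09851 - 0.04511j   from Y*(Ω₁)=-0.01577 - 0.25855j, Y(Ω₂)=0.15066 + 0.39019j
  term(m=+2) = 0.01924 - 0.02229j   from Y*(Ω₁)=0.18715 - 0.02291j, Y(Ω₂)=0.11563 - 0.10494j
  term(m=+3) = -0.00315 + 0.01083j   from Y*(Ω₁)=-0.07168 - 0.38792j, Y(Ω₂)=-0.02555 - 0.01283j
Σ over m = 0.14950 - 0.00000j; ×(4π/7) → 0.26839 - 0.00000j. Real part: 0.268386

0.268386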